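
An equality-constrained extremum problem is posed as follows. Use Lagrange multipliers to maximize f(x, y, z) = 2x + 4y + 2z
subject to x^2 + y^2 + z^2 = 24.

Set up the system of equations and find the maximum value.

Lagrange conditions: 2 = 2*lambda*x, 4 = 2*lambda*y, 2 = 2*lambda*z
So x:2 = y:4 = z:2, i.e. x = 2t, y = 4t, z = 2t
Constraint: t^2*(2^2 + 4^2 + 2^2) = 24
  t^2 * 24 = 24  =>  t = sqrt(1)
Maximum = 2*2t + 4*4t + 2*2t = 24*sqrt(1) = 24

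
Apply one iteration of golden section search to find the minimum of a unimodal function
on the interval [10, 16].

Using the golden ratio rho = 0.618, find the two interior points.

Golden section search on [10, 16].
Golden ratio rho = 0.618 (approx).
Interior points:
  x_1 = 10 + (1-0.618)*6 = 12.2920
  x_2 = 10 + 0.618*6 = 13.7080
Compare f(x_1) and f(x_2) to determine which subinterval to keep.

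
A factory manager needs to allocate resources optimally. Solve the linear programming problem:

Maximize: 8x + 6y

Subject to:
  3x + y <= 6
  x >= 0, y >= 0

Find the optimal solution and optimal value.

The feasible region has vertices at [(0, 0), (2, 0), (0, 6)].
Checking objective 8x + 6y at each vertex:
  (0, 0): 8*0 + 6*0 = 0
  (2, 0): 8*2 + 6*0 = 16
  (0, 6): 8*0 + 6*6 = 36
Maximum is 36 at (0, 6).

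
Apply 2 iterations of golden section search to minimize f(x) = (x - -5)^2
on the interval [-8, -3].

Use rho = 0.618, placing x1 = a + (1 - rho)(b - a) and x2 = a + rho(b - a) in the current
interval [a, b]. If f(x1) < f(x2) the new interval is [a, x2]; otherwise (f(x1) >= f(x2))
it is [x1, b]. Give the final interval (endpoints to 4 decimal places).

Golden section search for min of f(x) = (x - -5)^2 on [-8, -3].
Each step: x1 = a + (1 - rho)(b - a), x2 = a + rho(b - a); if f(x1) < f(x2) keep [a, x2], otherwise keep [x1, b].
Step 1: [-8.0000, -3.0000], x1=-6.0900 (f=1.1881), x2=-4.9100 (f=0.0081); f(x1) > f(x2) => keep [-6.0900, -3.0000]
Step 2: [-6.0900, -3.0000], x1=-4.9096 (f=0.0082), x2=-4.1804 (f=0.6718); f(x1) < f(x2) => keep [-6.0900, -4.1804]
Final interval: [-6.0900, -4.1804]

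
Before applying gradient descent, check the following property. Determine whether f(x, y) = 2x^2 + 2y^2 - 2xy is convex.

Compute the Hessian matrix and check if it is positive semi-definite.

f(x,y) = 2x^2 + 2y^2 - 2xy
Hessian H = [[4, -2], [-2, 4]]
trace(H) = 8, det(H) = 12
Eigenvalues: (8 +/- sqrt(16)) / 2 = 6, 2
Since both eigenvalues > 0, f is convex.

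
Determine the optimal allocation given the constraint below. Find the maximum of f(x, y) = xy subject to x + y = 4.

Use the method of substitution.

Substitute y = 4 - x into f(x,y) = xy:
g(x) = x(4 - x) = 4x - x^2
g'(x) = 4 - 2x = 0  =>  x = 2
y = 4 - 2 = 2
Maximum value = 2 * 2 = 4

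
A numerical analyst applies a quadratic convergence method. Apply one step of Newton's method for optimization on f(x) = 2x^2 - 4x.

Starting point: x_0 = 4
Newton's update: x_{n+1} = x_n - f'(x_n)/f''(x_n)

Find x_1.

f(x) = 2x^2 - 4x
f'(x) = 4x + (-4), f''(x) = 4
Newton step: x_1 = x_0 - f'(x_0)/f''(x_0)
f'(4) = 12
x_1 = 4 - 12/4 = 1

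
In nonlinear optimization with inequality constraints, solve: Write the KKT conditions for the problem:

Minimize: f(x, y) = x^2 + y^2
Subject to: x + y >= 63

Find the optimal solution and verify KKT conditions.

KKT conditions for min x^2 + y^2 s.t. x + y >= 63:
Stationarity: 2x = mu, 2y = mu
So x = y = mu/2.
Complementary slackness: mu*(x + y - 63) = 0
Primal feasibility: x + y >= 63; dual feasibility: mu >= 0
If mu = 0 then x = y = 0, but 0 + 0 < 63 is infeasible, so the constraint is active.
Constraint active: x + y = 2*(mu/2) = 63 => mu = 63
x = y = 63/2, f = 3969/2
Verify: stationarity 2*(63/2) = 63 = mu; primal 63/2 + 63/2 = 63 >= 63; dual mu = 63 >= 0; complementary slackness 63*(63 - 63) = 0. All KKT conditions hold.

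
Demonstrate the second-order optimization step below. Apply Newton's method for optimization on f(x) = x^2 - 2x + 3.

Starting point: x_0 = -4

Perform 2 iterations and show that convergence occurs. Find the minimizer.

f(x) = x^2 - 2x + 3, f'(x) = 2x + (-2), f''(x) = 2
Step 1: f'(-4) = -10, x_1 = -4 - -10/2 = 1
Step 2: f'(1) = 0, x_2 = 1 (converged)
Newton's method converges in 1 step for quadratics.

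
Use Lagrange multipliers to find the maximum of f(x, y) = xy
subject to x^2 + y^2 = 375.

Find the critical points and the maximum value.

Lagrange conditions: y = 2*lambda*x and x = 2*lambda*y
If x = 0 then y = 0, violating the constraint, so x, y != 0.
Dividing: y/x = x/y => x^2 = y^2 => y = x or y = -x
Constraint: 2x^2 = 375 => x^2 = 375/2 => x = +/-sqrt(375/2)
Critical points: (sqrt(375/2), sqrt(375/2)), (-sqrt(375/2), -sqrt(375/2)), (sqrt(375/2), -sqrt(375/2)), (-sqrt(375/2), sqrt(375/2))
  y = x:  xy = x^2 = 375/2  at (sqrt(375/2), sqrt(375/2)) and (-sqrt(375/2), -sqrt(375/2))
  y = -x: xy = -x^2 = -375/2 at (sqrt(375/2), -sqrt(375/2)) and (-sqrt(375/2), sqrt(375/2))
Maximum xy = 375/2 at (sqrt(375/2), sqrt(375/2)) and (-sqrt(375/2), -sqrt(375/2))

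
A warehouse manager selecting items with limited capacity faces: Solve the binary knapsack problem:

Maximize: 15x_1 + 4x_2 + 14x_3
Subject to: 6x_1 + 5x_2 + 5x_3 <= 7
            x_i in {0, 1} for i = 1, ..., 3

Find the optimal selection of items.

Items: item 1 (v=15, w=6), item 2 (v=4, w=5), item 3 (v=14, w=5)
Capacity: 7
Checking all 8 subsets (w = total weight, v = total value):
  {}: w = 0, v = 0
  {1}: w = 6, v = 15
  {2}: w = 5, v = 4
  {3}: w = 5, v = 14
  {1, 2}: w = 11 > 7, infeasible
  {1, 3}: w = 11 > 7, infeasible
  {2, 3}: w = 10 > 7, infeasible
  {1, 2, 3}: w = 16 > 7, infeasible
Best feasible subset: items [1]
Total weight: 6 <= 7, total value: 15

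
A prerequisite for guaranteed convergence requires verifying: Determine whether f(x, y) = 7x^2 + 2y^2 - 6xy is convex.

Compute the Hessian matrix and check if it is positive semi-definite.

f(x,y) = 7x^2 + 2y^2 - 6xy
Hessian H = [[14, -6], [-6, 4]]
trace(H) = 18, det(H) = 20
Eigenvalues: (18 +/- sqrt(244)) / 2 = 16.81, 1.19
Since both eigenvalues > 0, f is convex.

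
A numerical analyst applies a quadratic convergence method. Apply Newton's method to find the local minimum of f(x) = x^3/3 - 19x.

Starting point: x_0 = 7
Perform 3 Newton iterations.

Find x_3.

f(x) = x^3/3 - 19x
f'(x) = x^2 - 19, f''(x) = 2x
Newton update: x_{n+1} = x_n - (x_n^2 - 19)/(2*x_n)
Step 1: x_0 = 7, f'=30, f''=14, x_1 = 34/7
Step 2: x_1 = 34/7, f'=225/49, f''=68/7, x_2 = 2087/476
Step 3: x_2 = 2087/476, f'=50625/226576, f''=2087/238, x_3 = 8660513/1986824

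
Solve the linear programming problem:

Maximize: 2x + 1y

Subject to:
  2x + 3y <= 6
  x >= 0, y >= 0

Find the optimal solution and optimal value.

The feasible region has vertices at [(0, 0), (3, 0), (0, 2)].
Checking objective 2x + 1y at each vertex:
  (0, 0): 2*0 + 1*0 = 0
  (3, 0): 2*3 + 1*0 = 6
  (0, 2): 2*0 + 1*2 = 2
Maximum is 6 at (3, 0).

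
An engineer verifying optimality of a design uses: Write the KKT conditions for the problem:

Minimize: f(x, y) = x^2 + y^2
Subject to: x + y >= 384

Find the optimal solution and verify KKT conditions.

KKT conditions for min x^2 + y^2 s.t. x + y >= 384:
Stationarity: 2x = mu, 2y = mu
So x = y = mu/2.
Complementary slackness: mu*(x + y - 384) = 0
Primal feasibility: x + y >= 384; dual feasibility: mu >= 0
If mu = 0 then x = y = 0, but 0 + 0 < 384 is infeasible, so the constraint is active.
Constraint active: x + y = 2*(mu/2) = 384 => mu = 384
x = y = 192, f = 73728
Verify: stationarity 2*192 = 384 = mu; primal 192 + 192 = 384 >= 384; dual mu = 384 >= 0; complementary slackness 384*(384 - 384) = 0. All KKT conditions hold.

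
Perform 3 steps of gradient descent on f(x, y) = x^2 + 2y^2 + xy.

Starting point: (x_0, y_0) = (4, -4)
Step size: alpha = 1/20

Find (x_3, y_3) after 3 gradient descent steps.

f(x,y) = x^2 + 2y^2 + xy
grad_x = 2x + 1y, grad_y = 4y + 1x
Step 1: grad = (4, -12), (19/5, -17/5)
Step 2: grad = (21/5, -49/5), (359/100, -291/100)
Step 3: grad = (427/100, -161/20), (6753/2000, -1003/400)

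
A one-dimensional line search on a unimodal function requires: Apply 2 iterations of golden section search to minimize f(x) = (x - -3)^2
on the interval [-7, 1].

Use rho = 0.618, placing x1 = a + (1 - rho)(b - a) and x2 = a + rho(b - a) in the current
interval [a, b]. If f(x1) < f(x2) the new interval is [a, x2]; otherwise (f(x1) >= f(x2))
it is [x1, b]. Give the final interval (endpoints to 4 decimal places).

Golden section search for min of f(x) = (x - -3)^2 on [-7, 1].
Each step: x1 = a + (1 - rho)(b - a), x2 = a + rho(b - a); if f(x1) < f(x2) keep [a, x2], otherwise keep [x1, b].
Step 1: [-7.0000, 1.0000], x1=-3.9440 (f=0.8911), x2=-2.0560 (f=0.8911); f(x1) = f(x2) (tie, not '<') => keep [-3.9440, 1.0000]
Step 2: [-3.9440, 1.0000], x1=-2.0554 (f=0.8923), x2=-0.8886 (f=4.4580); f(x1) < f(x2) => keep [-3.9440, -0.8886]
Final interval: [-3.9440, -0.8886]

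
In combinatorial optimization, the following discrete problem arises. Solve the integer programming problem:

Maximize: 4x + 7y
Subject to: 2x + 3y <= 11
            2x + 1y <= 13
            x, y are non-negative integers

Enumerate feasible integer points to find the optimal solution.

Constraint 1: 2x + 3y <= 11
Constraint 2: 2x + 1y <= 13
Feasible x range (need y >= 0): 0 <= x <= min(11/2, 13/2) => x in {0, ..., 5}.
Enumerate feasible integer points row by row (the coefficient of y is 7 > 0, so for each x the largest feasible y gives the best value):
  x = 0: y <= min((11 - 2*0)/3, (13 - 2*0)/1) => y in {0, ..., 3}; best 4*0 + 7*3 = 21
  x = 1: y <= min((11 - 2*1)/3, (13 - 2*1)/1) => y in {0, ..., 3}; best 4*1 + 7*3 = 25
  x = 2: y <= min((11 - 2*2)/3, (13 - 2*2)/1) => y in {0, ..., 2}; best 4*2 + 7*2 = 22
  x = 3: y <= min((11 - 2*3)/3, (13 - 2*3)/1) => y in {0, ..., 1}; best 4*3 + 7*1 = 19
  x = 4: y <= min((11 - 2*4)/3, (13 - 2*4)/1) => y in {0, ..., 1}; best 4*4 + 7*1 = 23
  x = 5: y <= min((11 - 2*5)/3, (13 - 2*5)/1) => y in {0}; best 4*5 + 7*0 = 20
The maximum 4x + 7y = 25 is achieved at x = 1, y = 3.
Check: 2*1 + 3*3 = 11 <= 11 and 2*1 + 1*3 = 5 <= 13.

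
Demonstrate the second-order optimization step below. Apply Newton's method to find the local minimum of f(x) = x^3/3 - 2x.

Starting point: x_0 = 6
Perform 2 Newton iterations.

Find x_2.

f(x) = x^3/3 - 2x
f'(x) = x^2 - 2, f''(x) = 2x
Newton update: x_{n+1} = x_n - (x_n^2 - 2)/(2*x_n)
Step 1: x_0 = 6, f'=34, f''=12, x_1 = 19/6
Step 2: x_1 = 19/6, f'=289/36, f''=19/3, x_2 = 433/228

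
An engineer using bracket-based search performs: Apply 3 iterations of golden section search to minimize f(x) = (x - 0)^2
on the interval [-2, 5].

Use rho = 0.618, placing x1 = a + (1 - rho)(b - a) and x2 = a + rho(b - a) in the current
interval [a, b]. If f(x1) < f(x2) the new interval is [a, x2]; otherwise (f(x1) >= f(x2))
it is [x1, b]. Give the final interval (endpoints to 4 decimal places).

Golden section search for min of f(x) = (x - 0)^2 on [-2, 5].
Each step: x1 = a + (1 - rho)(b - a), x2 = a + rho(b - a); if f(x1) < f(x2) keep [a, x2], otherwise keep [x1, b].
Step 1: [-2.0000, 5.0000], x1=0.6740 (f=0.4543), x2=2.3260 (f=5.4103); f(x1) < f(x2) => keep [-2.0000, 2.3260]
Step 2: [-2.0000, 2.3260], x1=-0.3475 (f=0.1207), x2=0.6735 (f=0.4536); f(x1) < f(x2) => keep [-2.0000, 0.6735]
Step 3: [-2.0000, 0.6735], x1=-0.9787 (f=0.9579), x2=-0.3478 (f=0.1210); f(x1) > f(x2) => keep [-0.9787, 0.6735]
Final interval: [-0.9787, 0.6735]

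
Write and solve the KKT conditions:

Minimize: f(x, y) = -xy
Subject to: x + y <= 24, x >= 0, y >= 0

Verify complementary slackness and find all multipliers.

Problem: min -xy s.t. x + y <= 24 (multiplier lambda), x >= 0 (mu_x), y >= 0 (mu_y)
KKT stationarity: -y + lambda - mu_x = 0, -x + lambda - mu_y = 0, with lambda, mu_x, mu_y >= 0
Complementary slackness: lambda*(x + y - 24) = 0, mu_x*x = 0, mu_y*y = 0
If lambda = 0: y = -mu_x <= 0 and x = -mu_y <= 0 force x = y = 0 with f = 0; but x = y = 12 is feasible with f = -144 < 0, so this is not the minimum. Hence lambda > 0 and x + y = 24.
Try x > 0, y > 0 (so mu_x = mu_y = 0): y = lambda, x = lambda => x = y = lambda
x + y = 24 => 2*lambda = 24 => lambda = 12
x* = y* = 12 > 0, consistent with mu_x = mu_y = 0.
(Any feasible point with x = 0 or y = 0 has f = 0 > -144, so the minimum is not on those boundaries.)
min(-xy) = -144 (i.e. max xy = 144)
Multipliers: lambda = 12, mu_x = 0, mu_y = 0
Complementary slackness: lambda*(x + y - 24) = 12*(12 + 12 - 24) = 0, mu_x*x = 0*12 = 0, mu_y*y = 0*12 = 0. Satisfied.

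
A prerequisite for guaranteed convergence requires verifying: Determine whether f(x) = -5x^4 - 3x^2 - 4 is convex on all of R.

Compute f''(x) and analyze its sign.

f(x) = -5x^4 - 3x^2 - 4
f'(x) = -20x^3 + -6x
f''(x) = -60x^2 + -6
f''(x) = -60x^2 + -6 <= -6 < 0 for all x
Therefore, f is concave on R.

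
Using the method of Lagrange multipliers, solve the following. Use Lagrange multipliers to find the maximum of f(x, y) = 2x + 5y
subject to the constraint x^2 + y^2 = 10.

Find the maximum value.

Set up Lagrange conditions: grad f = lambda * grad g
  2 = 2*lambda*x
  5 = 2*lambda*y
From these: x/y = 2/5, so x = 2t, y = 5t for some t.
Substitute into constraint: (2t)^2 + (5t)^2 = 10
  t^2 * 29 = 10
  t = sqrt(10/29)
Maximum = 2*x + 5*y = (2^2 + 5^2)*t = 29 * sqrt(10/29) = sqrt(290)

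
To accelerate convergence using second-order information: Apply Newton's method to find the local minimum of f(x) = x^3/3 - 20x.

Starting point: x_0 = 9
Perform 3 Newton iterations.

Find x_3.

f(x) = x^3/3 - 20x
f'(x) = x^2 - 20, f''(x) = 2x
Newton update: x_{n+1} = x_n - (x_n^2 - 20)/(2*x_n)
Step 1: x_0 = 9, f'=61, f''=18, x_1 = 101/18
Step 2: x_1 = 101/18, f'=3721/324, f''=101/9, x_2 = 16681/3636
Step 3: x_2 = 16681/3636, f'=13845841/13220496, f''=16681/1818, x_3 = 542665681/121304232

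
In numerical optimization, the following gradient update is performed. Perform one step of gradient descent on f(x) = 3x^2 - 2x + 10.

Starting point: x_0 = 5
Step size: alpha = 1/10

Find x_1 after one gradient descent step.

f(x) = 3x^2 - 2x + 10
f'(x) = 6x - 2
f'(5) = 6*5 + (-2) = 28
x_1 = x_0 - alpha * f'(x_0) = 5 - 1/10 * 28 = 11/5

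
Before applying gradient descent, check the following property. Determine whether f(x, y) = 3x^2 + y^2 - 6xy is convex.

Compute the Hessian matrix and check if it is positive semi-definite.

f(x,y) = 3x^2 + y^2 - 6xy
Hessian H = [[6, -6], [-6, 2]]
trace(H) = 8, det(H) = -24
Eigenvalues: (8 +/- sqrt(160)) / 2 = 10.32, -2.325
Since not both eigenvalues positive, f is neither convex nor concave.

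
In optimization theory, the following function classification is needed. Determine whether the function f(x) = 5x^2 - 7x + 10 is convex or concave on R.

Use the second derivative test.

f(x) = 5x^2 - 7x + 10
f'(x) = 10x - 7
f''(x) = 10
Since f''(x) = 10 > 0 for all x, f is convex on R.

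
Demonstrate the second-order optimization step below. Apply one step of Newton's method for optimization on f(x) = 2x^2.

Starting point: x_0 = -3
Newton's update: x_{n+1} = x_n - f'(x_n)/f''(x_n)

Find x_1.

f(x) = 2x^2
f'(x) = 4x + (0), f''(x) = 4
Newton step: x_1 = x_0 - f'(x_0)/f''(x_0)
f'(-3) = -12
x_1 = -3 - -12/4 = 0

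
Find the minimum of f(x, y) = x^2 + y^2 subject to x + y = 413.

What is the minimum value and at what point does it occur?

Substitute y = 413 - x into f(x,y) = x^2 + y^2:
g(x) = x^2 + (413 - x)^2 = 2x^2 - 826x + 170569
g'(x) = 4x - 826 = 0  =>  x = 413/2
y = 413 - 413/2 = 413/2
Minimum value = (413/2)^2 + (413/2)^2 = 170569/2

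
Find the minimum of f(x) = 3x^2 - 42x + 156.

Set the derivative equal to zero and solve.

f(x) = 3x^2 - 42x + 156
f'(x) = 6x + (-42) = 0
x = 42/6 = 7
f(7) = 9
Since f''(x) = 6 > 0, this is a minimum.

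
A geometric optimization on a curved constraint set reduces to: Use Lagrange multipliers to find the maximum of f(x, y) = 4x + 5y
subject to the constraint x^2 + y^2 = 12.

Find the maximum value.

Set up Lagrange conditions: grad f = lambda * grad g
  4 = 2*lambda*x
  5 = 2*lambda*y
From these: x/y = 4/5, so x = 4t, y = 5t for some t.
Substitute into constraint: (4t)^2 + (5t)^2 = 12
  t^2 * 41 = 12
  t = sqrt(12/41)
Maximum = 4*x + 5*y = (4^2 + 5^2)*t = 41 * sqrt(12/41) = sqrt(492)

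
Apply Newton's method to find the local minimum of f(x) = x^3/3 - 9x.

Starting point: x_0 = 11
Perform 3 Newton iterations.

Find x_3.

f(x) = x^3/3 - 9x
f'(x) = x^2 - 9, f''(x) = 2x
Newton update: x_{n+1} = x_n - (x_n^2 - 9)/(2*x_n)
Step 1: x_0 = 11, f'=112, f''=22, x_1 = 65/11
Step 2: x_1 = 65/11, f'=3136/121, f''=130/11, x_2 = 2657/715
Step 3: x_2 = 2657/715, f'=2458624/511225, f''=5314/715, x_3 = 5830337/1899755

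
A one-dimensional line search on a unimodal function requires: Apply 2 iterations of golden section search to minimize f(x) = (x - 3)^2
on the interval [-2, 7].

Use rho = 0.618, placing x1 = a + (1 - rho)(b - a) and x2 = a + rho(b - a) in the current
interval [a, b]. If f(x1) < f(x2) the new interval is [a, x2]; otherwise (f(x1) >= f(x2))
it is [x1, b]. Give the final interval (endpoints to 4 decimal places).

Golden section search for min of f(x) = (x - 3)^2 on [-2, 7].
Each step: x1 = a + (1 - rho)(b - a), x2 = a + rho(b - a); if f(x1) < f(x2) keep [a, x2], otherwise keep [x1, b].
Step 1: [-2.0000, 7.0000], x1=1.4380 (f=2.4398), x2=3.5620 (f=0.3158); f(x1) > f(x2) => keep [1.4380, 7.0000]
Step 2: [1.4380, 7.0000], x1=3.5627 (f=0.3166), x2=4.8753 (f=3.5168); f(x1) < f(x2) => keep [1.4380, 4.8753]
Final interval: [1.4380, 4.8753]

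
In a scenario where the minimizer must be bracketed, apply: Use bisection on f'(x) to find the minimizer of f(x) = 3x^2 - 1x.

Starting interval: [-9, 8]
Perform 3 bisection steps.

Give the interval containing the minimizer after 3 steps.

Finding critical point of f(x) = 3x^2 - 1x using bisection on f'(x) = 6x + -1.
f'(x) = 0 when x = 1/6.
Starting interval: [-9, 8]
Step 1: mid = -1/2, f'(mid) = -4, new interval = [-1/2, 8]
Step 2: mid = 15/4, f'(mid) = 43/2, new interval = [-1/2, 15/4]
Step 3: mid = 13/8, f'(mid) = 35/4, new interval = [-1/2, 13/8]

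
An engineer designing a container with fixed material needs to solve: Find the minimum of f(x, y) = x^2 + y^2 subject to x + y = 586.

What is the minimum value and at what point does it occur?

Substitute y = 586 - x into f(x,y) = x^2 + y^2:
g(x) = x^2 + (586 - x)^2 = 2x^2 - 1172x + 343396
g'(x) = 4x - 1172 = 0  =>  x = 293
y = 586 - 293 = 293
Minimum value = 293^2 + 293^2 = 171698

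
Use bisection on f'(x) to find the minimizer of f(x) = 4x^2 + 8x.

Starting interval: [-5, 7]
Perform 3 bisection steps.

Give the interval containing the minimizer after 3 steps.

Finding critical point of f(x) = 4x^2 + 8x using bisection on f'(x) = 8x + 8.
f'(x) = 0 when x = -1.
Starting interval: [-5, 7]
Step 1: mid = 1, f'(mid) = 16, new interval = [-5, 1]
Step 2: mid = -2, f'(mid) = -8, new interval = [-2, 1]
Step 3: mid = -1/2, f'(mid) = 4, new interval = [-2, -1/2]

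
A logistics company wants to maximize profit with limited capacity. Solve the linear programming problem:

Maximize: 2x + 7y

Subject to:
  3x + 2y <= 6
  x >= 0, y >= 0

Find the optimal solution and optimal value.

The feasible region has vertices at [(0, 0), (2, 0), (0, 3)].
Checking objective 2x + 7y at each vertex:
  (0, 0): 2*0 + 7*0 = 0
  (2, 0): 2*2 + 7*0 = 4
  (0, 3): 2*0 + 7*3 = 21
Maximum is 21 at (0, 3).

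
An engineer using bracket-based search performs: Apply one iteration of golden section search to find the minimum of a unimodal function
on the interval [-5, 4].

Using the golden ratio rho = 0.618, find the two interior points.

Golden section search on [-5, 4].
Golden ratio rho = 0.618 (approx).
Interior points:
  x_1 = -5 + (1-0.618)*9 = -1.5620
  x_2 = -5 + 0.618*9 = 0.5620
Compare f(x_1) and f(x_2) to determine which subinterval to keep.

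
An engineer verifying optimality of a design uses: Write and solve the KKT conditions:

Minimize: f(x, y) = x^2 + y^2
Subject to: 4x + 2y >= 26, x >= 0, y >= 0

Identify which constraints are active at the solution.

KKT conditions for min x^2 + y^2 s.t. 4x + 2y >= 26, x >= 0, y >= 0:
Stationarity: 2x = mu*4 + mu_x, 2y = mu*2 + mu_y, with mu, mu_x, mu_y >= 0
Complementary slackness: mu*(4x + 2y - 26) = 0, mu_x*x = 0, mu_y*y = 0
(0, 0) is infeasible (4*0 + 2*0 < 26), so if mu = 0 stationarity would force x = mu_x/2 >= 0, y = mu_y/2 >= 0 with mu_x*x = mu_y*y = 0, i.e. x = y = 0: contradiction. Hence mu > 0 and 4x + 2y = 26 is active.
Try x > 0, y > 0 (so mu_x = mu_y = 0): x = 4*mu/2, y = 2*mu/2
Substitute: 4*(4*mu/2) + 2*(2*mu/2) = 26
  mu*20/2 = 26 => mu = 13/5
x* = 26/5 > 0, y* = 13/5 > 0, consistent with mu_x = mu_y = 0.
f is convex and the constraints are linear, so this KKT point is the global minimum.
f* = 169/5
Active constraints: 4x + 2y >= 26 (holds with equality, mu = 13/5 > 0); x >= 0 and y >= 0 are inactive (mu_x = mu_y = 0).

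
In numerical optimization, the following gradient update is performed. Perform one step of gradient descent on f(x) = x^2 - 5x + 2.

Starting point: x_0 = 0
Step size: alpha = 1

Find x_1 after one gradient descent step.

f(x) = x^2 - 5x + 2
f'(x) = 2x - 5
f'(0) = 2*0 + (-5) = -5
x_1 = x_0 - alpha * f'(x_0) = 0 - 1 * -5 = 5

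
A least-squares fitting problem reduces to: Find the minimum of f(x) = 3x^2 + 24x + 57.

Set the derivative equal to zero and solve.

f(x) = 3x^2 + 24x + 57
f'(x) = 6x + (24) = 0
x = -24/6 = -4
f(-4) = 9
Since f''(x) = 6 > 0, this is a minimum.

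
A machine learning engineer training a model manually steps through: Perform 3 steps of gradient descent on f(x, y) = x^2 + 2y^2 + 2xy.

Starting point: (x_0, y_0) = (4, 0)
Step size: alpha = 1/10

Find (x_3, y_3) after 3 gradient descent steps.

f(x,y) = x^2 + 2y^2 + 2xy
grad_x = 2x + 2y, grad_y = 4y + 2x
Step 1: grad = (8, 8), (16/5, -4/5)
Step 2: grad = (24/5, 16/5), (68/25, -28/25)
Step 3: grad = (16/5, 24/25), (12/5, -152/125)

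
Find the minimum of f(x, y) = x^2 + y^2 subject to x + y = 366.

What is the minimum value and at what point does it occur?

Substitute y = 366 - x into f(x,y) = x^2 + y^2:
g(x) = x^2 + (366 - x)^2 = 2x^2 - 732x + 133956
g'(x) = 4x - 732 = 0  =>  x = 183
y = 366 - 183 = 183
Minimum value = 183^2 + 183^2 = 66978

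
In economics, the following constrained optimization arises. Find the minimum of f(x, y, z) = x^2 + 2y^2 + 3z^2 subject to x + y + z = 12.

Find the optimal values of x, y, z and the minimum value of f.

Using Lagrange multipliers on f = x^2 + 2y^2 + 3z^2 with constraint x + y + z = 12:
Conditions: 2*1*x = lambda, 2*2*y = lambda, 2*3*z = lambda
So x = lambda/2, y = lambda/4, z = lambda/6
Substituting into constraint: lambda * (11/12) = 12
lambda = 144/11
x = 72/11, y = 36/11, z = 24/11
Minimum value = 864/11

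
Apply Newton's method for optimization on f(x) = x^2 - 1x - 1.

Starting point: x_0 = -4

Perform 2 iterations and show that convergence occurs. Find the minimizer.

f(x) = x^2 - 1x - 1, f'(x) = 2x + (-1), f''(x) = 2
Step 1: f'(-4) = -9, x_1 = -4 - -9/2 = 1/2
Step 2: f'(1/2) = 0, x_2 = 1/2 (converged)
Newton's method converges in 1 step for quadratics.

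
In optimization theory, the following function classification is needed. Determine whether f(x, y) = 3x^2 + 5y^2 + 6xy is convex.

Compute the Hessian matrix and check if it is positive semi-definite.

f(x,y) = 3x^2 + 5y^2 + 6xy
Hessian H = [[6, 6], [6, 10]]
trace(H) = 16, det(H) = 24
Eigenvalues: (16 +/- sqrt(160)) / 2 = 14.32, 1.675
Since both eigenvalues > 0, f is convex.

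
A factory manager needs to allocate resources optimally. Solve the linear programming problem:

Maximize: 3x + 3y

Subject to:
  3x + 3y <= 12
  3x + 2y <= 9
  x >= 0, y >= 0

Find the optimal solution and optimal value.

Feasible vertices: (0, 0), (0, 4), (1, 3), (3, 0)
Objective 3x + 3y at each:
  (0, 0): 0
  (0, 4): 12
  (1, 3): 12
  (3, 0): 9
Maximum is 12 at (0, 4).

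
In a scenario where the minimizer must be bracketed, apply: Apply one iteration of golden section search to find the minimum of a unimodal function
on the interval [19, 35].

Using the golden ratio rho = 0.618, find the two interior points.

Golden section search on [19, 35].
Golden ratio rho = 0.618 (approx).
Interior points:
  x_1 = 19 + (1-0.618)*16 = 25.1120
  x_2 = 19 + 0.618*16 = 28.8880
Compare f(x_1) and f(x_2) to determine which subinterval to keep.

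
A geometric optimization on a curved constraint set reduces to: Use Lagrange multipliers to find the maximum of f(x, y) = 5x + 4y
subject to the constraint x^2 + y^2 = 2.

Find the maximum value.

Set up Lagrange conditions: grad f = lambda * grad g
  5 = 2*lambda*x
  4 = 2*lambda*y
From these: x/y = 5/4, so x = 5t, y = 4t for some t.
Substitute into constraint: (5t)^2 + (4t)^2 = 2
  t^2 * 41 = 2
  t = sqrt(2/41)
Maximum = 5*x + 4*y = (5^2 + 4^2)*t = 41 * sqrt(2/41) = sqrt(82)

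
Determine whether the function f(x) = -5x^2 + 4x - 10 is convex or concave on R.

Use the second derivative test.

f(x) = -5x^2 + 4x - 10
f'(x) = -10x + 4
f''(x) = -10
Since f''(x) = -10 < 0 for all x, f is concave on R.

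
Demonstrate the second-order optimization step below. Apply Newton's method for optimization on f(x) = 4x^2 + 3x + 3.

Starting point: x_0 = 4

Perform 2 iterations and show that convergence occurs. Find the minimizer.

f(x) = 4x^2 + 3x + 3, f'(x) = 8x + (3), f''(x) = 8
Step 1: f'(4) = 35, x_1 = 4 - 35/8 = -3/8
Step 2: f'(-3/8) = 0, x_2 = -3/8 (converged)
Newton's method converges in 1 step for quadratics.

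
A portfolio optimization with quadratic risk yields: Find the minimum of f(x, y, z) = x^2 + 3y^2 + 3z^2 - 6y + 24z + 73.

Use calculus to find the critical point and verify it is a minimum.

f(x,y,z) = x^2 + 3y^2 + 3z^2 - 6y + 24z + 73
df/dx = 2x + (0) = 0 => x = 0
df/dy = 6y + (-6) = 0 => y = 1
df/dz = 6z + (24) = 0 => z = -4
f(0,1,-4) = 1*(0)^2 + 3*(1)^2 + 3*(-4)^2 + -6*(1) + 24*(-4) + 73 = 22
Hessian is diagonal with entries 2, 6, 6 > 0, confirmed minimum.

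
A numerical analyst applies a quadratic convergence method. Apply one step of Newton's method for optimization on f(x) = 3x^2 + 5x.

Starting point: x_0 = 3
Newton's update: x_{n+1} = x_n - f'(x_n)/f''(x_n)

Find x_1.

f(x) = 3x^2 + 5x
f'(x) = 6x + (5), f''(x) = 6
Newton step: x_1 = x_0 - f'(x_0)/f''(x_0)
f'(3) = 23
x_1 = 3 - 23/6 = -5/6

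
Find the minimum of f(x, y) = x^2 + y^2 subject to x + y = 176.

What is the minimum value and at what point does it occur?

Substitute y = 176 - x into f(x,y) = x^2 + y^2:
g(x) = x^2 + (176 - x)^2 = 2x^2 - 352x + 30976
g'(x) = 4x - 352 = 0  =>  x = 88
y = 176 - 88 = 88
Minimum value = 88^2 + 88^2 = 15488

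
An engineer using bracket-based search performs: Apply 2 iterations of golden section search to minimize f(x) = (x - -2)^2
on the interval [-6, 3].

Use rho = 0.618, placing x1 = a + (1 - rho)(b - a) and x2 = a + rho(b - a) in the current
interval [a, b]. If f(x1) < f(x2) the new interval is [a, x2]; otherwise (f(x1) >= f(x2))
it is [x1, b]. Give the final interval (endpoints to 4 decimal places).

Golden section search for min of f(x) = (x - -2)^2 on [-6, 3].
Each step: x1 = a + (1 - rho)(b - a), x2 = a + rho(b - a); if f(x1) < f(x2) keep [a, x2], otherwise keep [x1, b].
Step 1: [-6.0000, 3.0000], x1=-2.5620 (f=0.3158), x2=-0.4380 (f=2.4398); f(x1) < f(x2) => keep [-6.0000, -0.4380]
Step 2: [-6.0000, -0.4380], x1=-3.8753 (f=3.5168), x2=-2.5627 (f=0.3166); f(x1) > f(x2) => keep [-3.8753, -0.4380]
Final interval: [-3.8753, -0.4380]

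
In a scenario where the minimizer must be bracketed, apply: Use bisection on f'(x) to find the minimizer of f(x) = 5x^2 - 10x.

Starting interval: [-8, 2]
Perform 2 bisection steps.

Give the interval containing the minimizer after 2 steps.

Finding critical point of f(x) = 5x^2 - 10x using bisection on f'(x) = 10x + -10.
f'(x) = 0 when x = 1.
Starting interval: [-8, 2]
Step 1: mid = -3, f'(mid) = -40, new interval = [-3, 2]
Step 2: mid = -1/2, f'(mid) = -15, new interval = [-1/2, 2]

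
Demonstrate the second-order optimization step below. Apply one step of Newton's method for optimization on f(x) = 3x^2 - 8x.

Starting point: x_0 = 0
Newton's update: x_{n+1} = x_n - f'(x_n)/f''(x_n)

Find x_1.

f(x) = 3x^2 - 8x
f'(x) = 6x + (-8), f''(x) = 6
Newton step: x_1 = x_0 - f'(x_0)/f''(x_0)
f'(0) = -8
x_1 = 0 - -8/6 = 4/3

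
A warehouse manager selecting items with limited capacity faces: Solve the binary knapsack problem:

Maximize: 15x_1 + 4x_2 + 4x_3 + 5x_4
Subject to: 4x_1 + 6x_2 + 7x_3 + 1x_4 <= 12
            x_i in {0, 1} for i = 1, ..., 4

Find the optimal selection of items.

Items: item 1 (v=15, w=4), item 2 (v=4, w=6), item 3 (v=4, w=7), item 4 (v=5, w=1)
Capacity: 12
Checking all 16 subsets (w = total weight, v = total value):
  {}: w = 0, v = 0
  {1}: w = 4, v = 15
  {2}: w = 6, v = 4
  {3}: w = 7, v = 4
  {4}: w = 1, v = 5
  {1, 2}: w = 10, v = 19
  {1, 3}: w = 11, v = 19
  {1, 4}: w = 5, v = 20
  {2, 3}: w = 13 > 12, infeasible
  {2, 4}: w = 7, v = 9
  {3, 4}: w = 8, v = 9
  {1, 2, 3}: w = 17 > 12, infeasible
  {1, 2, 4}: w = 11, v = 24
  {1, 3, 4}: w = 12, v = 24
  {2, 3, 4}: w = 14 > 12, infeasible
  {1, 2, 3, 4}: w = 18 > 12, infeasible
Best feasible subset: items [1, 2, 4]
(The same value 24 is also attained by {1, 3, 4}.)
Total weight: 11 <= 12, total value: 24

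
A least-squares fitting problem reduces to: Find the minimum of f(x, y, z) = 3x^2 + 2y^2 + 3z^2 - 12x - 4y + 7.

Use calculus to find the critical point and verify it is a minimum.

f(x,y,z) = 3x^2 + 2y^2 + 3z^2 - 12x - 4y + 7
df/dx = 6x + (-12) = 0 => x = 2
df/dy = 4y + (-4) = 0 => y = 1
df/dz = 6z + (0) = 0 => z = 0
f(2,1,0) = 3*(2)^2 + 2*(1)^2 + 3*(0)^2 + -12*(2) + -4*(1) + 7 = -7
Hessian is diagonal with entries 6, 4, 6 > 0, confirmed minimum.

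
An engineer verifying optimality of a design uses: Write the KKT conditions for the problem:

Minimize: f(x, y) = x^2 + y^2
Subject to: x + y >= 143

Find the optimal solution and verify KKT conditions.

KKT conditions for min x^2 + y^2 s.t. x + y >= 143:
Stationarity: 2x = mu, 2y = mu
So x = y = mu/2.
Complementary slackness: mu*(x + y - 143) = 0
Primal feasibility: x + y >= 143; dual feasibility: mu >= 0
If mu = 0 then x = y = 0, but 0 + 0 < 143 is infeasible, so the constraint is active.
Constraint active: x + y = 2*(mu/2) = 143 => mu = 143
x = y = 143/2, f = 20449/2
Verify: stationarity 2*(143/2) = 143 = mu; primal 143/2 + 143/2 = 143 >= 143; dual mu = 143 >= 0; complementary slackness 143*(143 - 143) = 0. All KKT conditions hold.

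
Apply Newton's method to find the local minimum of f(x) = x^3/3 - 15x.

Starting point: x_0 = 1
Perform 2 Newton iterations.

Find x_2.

f(x) = x^3/3 - 15x
f'(x) = x^2 - 15, f''(x) = 2x
Newton update: x_{n+1} = x_n - (x_n^2 - 15)/(2*x_n)
Step 1: x_0 = 1, f'=-14, f''=2, x_1 = 8
Step 2: x_1 = 8, f'=49, f''=16, x_2 = 79/16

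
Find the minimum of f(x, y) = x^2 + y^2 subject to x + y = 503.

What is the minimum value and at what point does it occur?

Substitute y = 503 - x into f(x,y) = x^2 + y^2:
g(x) = x^2 + (503 - x)^2 = 2x^2 - 1006x + 253009
g'(x) = 4x - 1006 = 0  =>  x = 503/2
y = 503 - 503/2 = 503/2
Minimum value = (503/2)^2 + (503/2)^2 = 253009/2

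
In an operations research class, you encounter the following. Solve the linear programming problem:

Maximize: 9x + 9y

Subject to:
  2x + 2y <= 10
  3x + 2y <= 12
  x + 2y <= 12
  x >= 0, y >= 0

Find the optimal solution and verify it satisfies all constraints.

Feasible vertices: (0, 0), (0, 5), (2, 3), (4, 0)
Objective 9x + 9y at each vertex:
  (0, 0): 0
  (0, 5): 45
  (2, 3): 45
  (4, 0): 36
Maximum is 45 at (0, 5).
Verify constraints at (x, y) = (0, 5):
  2*0 + 2*5 = 10 <= 10 (active)
  3*0 + 2*5 = 10 <= 12
  1*0 + 2*5 = 10 <= 12
  x = 0 >= 0, y = 5 >= 0. All constraints satisfied.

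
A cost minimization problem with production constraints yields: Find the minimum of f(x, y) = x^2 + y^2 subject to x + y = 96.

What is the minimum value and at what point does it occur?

Substitute y = 96 - x into f(x,y) = x^2 + y^2:
g(x) = x^2 + (96 - x)^2 = 2x^2 - 192x + 9216
g'(x) = 4x - 192 = 0  =>  x = 48
y = 96 - 48 = 48
Minimum value = 48^2 + 48^2 = 4608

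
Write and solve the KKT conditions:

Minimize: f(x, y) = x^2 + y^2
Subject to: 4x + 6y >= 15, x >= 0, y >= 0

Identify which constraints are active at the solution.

KKT conditions for min x^2 + y^2 s.t. 4x + 6y >= 15, x >= 0, y >= 0:
Stationarity: 2x = mu*4 + mu_x, 2y = mu*6 + mu_y, with mu, mu_x, mu_y >= 0
Complementary slackness: mu*(4x + 6y - 15) = 0, mu_x*x = 0, mu_y*y = 0
(0, 0) is infeasible (4*0 + 6*0 < 15), so if mu = 0 stationarity would force x = mu_x/2 >= 0, y = mu_y/2 >= 0 with mu_x*x = mu_y*y = 0, i.e. x = y = 0: contradiction. Hence mu > 0 and 4x + 6y = 15 is active.
Try x > 0, y > 0 (so mu_x = mu_y = 0): x = 4*mu/2, y = 6*mu/2
Substitute: 4*(4*mu/2) + 6*(6*mu/2) = 15
  mu*52/2 = 15 => mu = 15/26
x* = 15/13 > 0, y* = 45/26 > 0, consistent with mu_x = mu_y = 0.
f is convex and the constraints are linear, so this KKT point is the global minimum.
f* = 225/52
Active constraints: 4x + 6y >= 15 (holds with equality, mu = 15/26 > 0); x >= 0 and y >= 0 are inactive (mu_x = mu_y = 0).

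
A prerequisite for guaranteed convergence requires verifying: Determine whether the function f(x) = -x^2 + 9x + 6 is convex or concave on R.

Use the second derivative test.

f(x) = -x^2 + 9x + 6
f'(x) = -2x + 9
f''(x) = -2
Since f''(x) = -2 < 0 for all x, f is concave on R.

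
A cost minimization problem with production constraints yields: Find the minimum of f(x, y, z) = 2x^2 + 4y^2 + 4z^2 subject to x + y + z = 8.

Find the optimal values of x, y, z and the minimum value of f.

Using Lagrange multipliers on f = 2x^2 + 4y^2 + 4z^2 with constraint x + y + z = 8:
Conditions: 2*2*x = lambda, 2*4*y = lambda, 2*4*z = lambda
So x = lambda/4, y = lambda/8, z = lambda/8
Substituting into constraint: lambda * (1/2) = 8
lambda = 16
x = 4, y = 2, z = 2
Minimum value = 64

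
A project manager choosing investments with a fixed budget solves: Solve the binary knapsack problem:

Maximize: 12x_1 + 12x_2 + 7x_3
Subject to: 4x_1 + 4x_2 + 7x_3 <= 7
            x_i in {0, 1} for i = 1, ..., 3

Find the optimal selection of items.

Items: item 1 (v=12, w=4), item 2 (v=12, w=4), item 3 (v=7, w=7)
Capacity: 7
Checking all 8 subsets (w = total weight, v = total value):
  {}: w = 0, v = 0
  {1}: w = 4, v = 12
  {2}: w = 4, v = 12
  {3}: w = 7, v = 7
  {1, 2}: w = 8 > 7, infeasible
  {1, 3}: w = 11 > 7, infeasible
  {2, 3}: w = 11 > 7, infeasible
  {1, 2, 3}: w = 15 > 7, infeasible
Best feasible subset: items [1]
(The same value 12 is also attained by {2}.)
Total weight: 4 <= 7, total value: 12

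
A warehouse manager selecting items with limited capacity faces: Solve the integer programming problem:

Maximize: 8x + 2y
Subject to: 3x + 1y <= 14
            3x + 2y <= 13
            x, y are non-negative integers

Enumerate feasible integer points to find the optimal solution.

Constraint 1: 3x + 1y <= 14
Constraint 2: 3x + 2y <= 13
Feasible x range (need y >= 0): 0 <= x <= min(14/3, 13/3) => x in {0, ..., 4}.
Enumerate feasible integer points row by row (the coefficient of y is 2 > 0, so for each x the largest feasible y gives the best value):
  x = 0: y <= min((14 - 3*0)/1, (13 - 3*0)/2) => y in {0, ..., 6}; best 8*0 + 2*6 = 12
  x = 1: y <= min((14 - 3*1)/1, (13 - 3*1)/2) => y in {0, ..., 5}; best 8*1 + 2*5 = 18
  x = 2: y <= min((14 - 3*2)/1, (13 - 3*2)/2) => y in {0, ..., 3}; best 8*2 + 2*3 = 22
  x = 3: y <= min((14 - 3*3)/1, (13 - 3*3)/2) => y in {0, ..., 2}; best 8*3 + 2*2 = 28
  x = 4: y <= min((14 - 3*4)/1, (13 - 3*4)/2) => y in {0}; best 8*4 + 2*0 = 32
The maximum 8x + 2y = 32 is achieved at x = 4, y = 0.
Check: 3*4 + 1*0 = 12 <= 14 and 3*4 + 2*0 = 12 <= 13.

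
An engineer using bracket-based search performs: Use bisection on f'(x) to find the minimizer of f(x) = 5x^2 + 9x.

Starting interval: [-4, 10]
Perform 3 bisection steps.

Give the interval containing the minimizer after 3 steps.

Finding critical point of f(x) = 5x^2 + 9x using bisection on f'(x) = 10x + 9.
f'(x) = 0 when x = -9/10.
Starting interval: [-4, 10]
Step 1: mid = 3, f'(mid) = 39, new interval = [-4, 3]
Step 2: mid = -1/2, f'(mid) = 4, new interval = [-4, -1/2]
Step 3: mid = -9/4, f'(mid) = -27/2, new interval = [-9/4, -1/2]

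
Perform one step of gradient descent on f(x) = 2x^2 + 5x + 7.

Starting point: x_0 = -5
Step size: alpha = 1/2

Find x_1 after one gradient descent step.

f(x) = 2x^2 + 5x + 7
f'(x) = 4x + 5
f'(-5) = 4*-5 + (5) = -15
x_1 = x_0 - alpha * f'(x_0) = -5 - 1/2 * -15 = 5/2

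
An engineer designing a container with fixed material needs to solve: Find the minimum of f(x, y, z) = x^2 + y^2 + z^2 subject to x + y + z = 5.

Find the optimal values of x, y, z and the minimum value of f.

Using Lagrange multipliers on f = x^2 + y^2 + z^2 with constraint x + y + z = 5:
Conditions: 2*1*x = lambda, 2*1*y = lambda, 2*1*z = lambda
So x = lambda/2, y = lambda/2, z = lambda/2
Substituting into constraint: lambda * (3/2) = 5
lambda = 10/3
x = 5/3, y = 5/3, z = 5/3
Minimum value = 25/3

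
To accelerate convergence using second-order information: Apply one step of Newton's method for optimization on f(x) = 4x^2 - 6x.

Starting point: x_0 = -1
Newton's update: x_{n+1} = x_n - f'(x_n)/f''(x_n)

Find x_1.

f(x) = 4x^2 - 6x
f'(x) = 8x + (-6), f''(x) = 8
Newton step: x_1 = x_0 - f'(x_0)/f''(x_0)
f'(-1) = -14
x_1 = -1 - -14/8 = 3/4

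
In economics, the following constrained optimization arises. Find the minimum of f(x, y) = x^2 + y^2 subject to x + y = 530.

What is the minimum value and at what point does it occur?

Substitute y = 530 - x into f(x,y) = x^2 + y^2:
g(x) = x^2 + (530 - x)^2 = 2x^2 - 1060x + 280900
g'(x) = 4x - 1060 = 0  =>  x = 265
y = 530 - 265 = 265
Minimum value = 265^2 + 265^2 = 140450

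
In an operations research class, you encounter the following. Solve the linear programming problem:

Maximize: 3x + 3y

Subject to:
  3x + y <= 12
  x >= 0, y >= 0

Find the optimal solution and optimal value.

The feasible region has vertices at [(0, 0), (4, 0), (0, 12)].
Checking objective 3x + 3y at each vertex:
  (0, 0): 3*0 + 3*0 = 0
  (4, 0): 3*4 + 3*0 = 12
  (0, 12): 3*0 + 3*12 = 36
Maximum is 36 at (0, 12).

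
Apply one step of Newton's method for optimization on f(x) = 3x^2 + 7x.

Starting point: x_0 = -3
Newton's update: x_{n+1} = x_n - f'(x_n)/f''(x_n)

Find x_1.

f(x) = 3x^2 + 7x
f'(x) = 6x + (7), f''(x) = 6
Newton step: x_1 = x_0 - f'(x_0)/f''(x_0)
f'(-3) = -11
x_1 = -3 - -11/6 = -7/6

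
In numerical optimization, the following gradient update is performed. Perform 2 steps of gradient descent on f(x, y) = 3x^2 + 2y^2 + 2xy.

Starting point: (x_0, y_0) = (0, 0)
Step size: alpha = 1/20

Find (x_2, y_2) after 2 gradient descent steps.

f(x,y) = 3x^2 + 2y^2 + 2xy
grad_x = 6x + 2y, grad_y = 4y + 2x
Step 1: grad = (0, 0), (0, 0)
Step 2: grad = (0, 0), (0, 0)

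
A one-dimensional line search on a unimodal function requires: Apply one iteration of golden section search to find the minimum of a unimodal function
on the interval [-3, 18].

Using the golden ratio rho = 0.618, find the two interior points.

Golden section search on [-3, 18].
Golden ratio rho = 0.618 (approx).
Interior points:
  x_1 = -3 + (1-0.618)*21 = 5.0220
  x_2 = -3 + 0.618*21 = 9.9780
Compare f(x_1) and f(x_2) to determine which subinterval to keep.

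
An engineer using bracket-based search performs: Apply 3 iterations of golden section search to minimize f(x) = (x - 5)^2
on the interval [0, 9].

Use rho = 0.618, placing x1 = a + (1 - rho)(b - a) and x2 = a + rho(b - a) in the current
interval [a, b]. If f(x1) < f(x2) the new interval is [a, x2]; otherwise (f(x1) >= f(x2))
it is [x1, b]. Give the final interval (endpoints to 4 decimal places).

Golden section search for min of f(x) = (x - 5)^2 on [0, 9].
Each step: x1 = a + (1 - rho)(b - a), x2 = a + rho(b - a); if f(x1) < f(x2) keep [a, x2], otherwise keep [x1, b].
Step 1: [0.0000, 9.0000], x1=3.4380 (f=2.4398), x2=5.5620 (f=0.3158); f(x1) > f(x2) => keep [3.4380, 9.0000]
Step 2: [3.4380, 9.0000], x1=5.5627 (f=0.3166), x2=6.8753 (f=3.5168); f(x1) < f(x2) => keep [3.4380, 6.8753]
Step 3: [3.4380, 6.8753], x1=4.7511 (f=0.0620), x2=5.5623 (f=0.3161); f(x1) < f(x2) => keep [3.4380, 5.5623]
Final interval: [3.4380, 5.5623]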